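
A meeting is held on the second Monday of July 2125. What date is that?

July 9, 2125

July 1, 2125 is a Sunday.
The first Monday is therefore July 2 (1 days later).
The second Monday is 2 + 1×7 = July 9.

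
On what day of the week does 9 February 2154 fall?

Saturday

Doomsday rule: the anchor day for the 2100s is Sunday. For year 54: 54÷12 = 4 r 6, and 6÷4 = 1, so 4+6+1 = 11.
Sunday + 11 ≡ Thursday — that's 2154's doomsday.
In February the doomsday date is Feb 28 (2154 is not a leap year).
Feb 9 is 19 days before Feb 28; 19 mod 7 = 5, so Thursday − 5 = Saturday.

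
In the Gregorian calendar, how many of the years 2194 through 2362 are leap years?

Multiples of 4 in [2194,2362]: 42.
Of those, multiples of 100: 2 (not leap unless ÷400).
Multiples of 400: 0.
Leap years = 42 − 2 + 0 = 40.

40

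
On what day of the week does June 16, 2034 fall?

Doomsday rule: the anchor day for the 2000s is Tuesday. For year 34: 34÷12 = 2 r 10, and 10÷4 = 2, so 2+10+2 = 14.
Tuesday + 14 ≡ Tuesday — that's 2034's doomsday.
In June the doomsday date is Jun 6.
Jun 16 is 10 days after Jun 6; 10 mod 7 = 3, so Tuesday + 3 = Friday.

Friday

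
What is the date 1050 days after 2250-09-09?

+365 (one year) → Sep 9, 2251 (685 left).
+366 (one year; includes Feb 29, 2252) → Sep 9, 2252 (319 left).
Sep has 30 days: +22 → Oct 1, 2252 (297 left).
Oct has 31 days: +31 → Nov 1, 2252 (266 left).
Nov has 30 days: +30 → Dec 1, 2252 (236 left).
Dec has 31 days: +31 → Jan 1, 2253 (205 left).
Jan has 31 days: +31 → Feb 1, 2253 (174 left).
Feb has 28 days: +28 → Mar 1, 2253 (146 left).
Mar has 31 days: +31 → Apr 1, 2253 (115 left).
Apr has 30 days: +30 → May 1, 2253 (85 left).
May has 31 days: +31 → Jun 1, 2253 (54 left).
Jun has 30 days: +30 → Jul 1, 2253 (24 left).
+24 → Jul 25, 2253.

July 25, 2253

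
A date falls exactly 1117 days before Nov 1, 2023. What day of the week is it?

Nov 1, 2023 is a Wednesday.
1117 mod 7 = 4, so 1117 days before a Wednesday is Wednesday − 4 = Saturday.

Saturday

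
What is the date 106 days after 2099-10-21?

Oct has 31 days: +11 → Nov 1, 2099 (95 left).
Nov has 30 days: +30 → Dec 1, 2099 (65 left).
Dec has 31 days: +31 → Jan 1, 2100 (34 left).
Jan has 31 days: +31 → Feb 1, 2100 (3 left).
+3 → Feb 4, 2100.

February 4, 2100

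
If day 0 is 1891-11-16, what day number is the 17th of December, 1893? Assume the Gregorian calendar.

762

Nov 16, 1891 → Nov 16, 1892: 366 days (Feb 29, 1892 is in that span).
Nov 16, 1892 → Dec 16, 1892: 30 days (November has 30).
Dec 16, 1892 → Jan 16, 1893: 31 days (December has 31).
Jan 16, 1893 → Feb 16, 1893: 31 days (January has 31).
Feb 16, 1893 → Mar 16, 1893: 28 days (February has 28).
Mar 16, 1893 → Apr 16, 1893: 31 days (March has 31).
Apr 16, 1893 → May 16, 1893: 30 days (April has 30).
May 16, 1893 → Jun 16, 1893: 31 days (May has 31).
Jun 16, 1893 → Jul 16, 1893: 30 days (June has 30).
Jul 16, 1893 → Aug 16, 1893: 31 days (July has 31).
Aug 16, 1893 → Sep 16, 1893: 31 days (August has 31).
Sep 16, 1893 → Oct 16, 1893: 30 days (September has 30).
Oct 16, 1893 → Nov 16, 1893: 31 days (October has 31).
Nov 16, 1893 → Dec 16, 1893: 30 days (November has 30).
Dec 16, 1893 → Dec 17, 1893: 1 days.
Total: 762 days.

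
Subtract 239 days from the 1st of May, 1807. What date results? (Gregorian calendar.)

−1 → Apr 30, 1807 (end of Apr, 30 days; 238 left).
−30 → Mar 31, 1807 (end of Mar, 31 days; 208 left).
−31 → Feb 28, 1807 (end of Feb, 28 days; 177 left).
−28 → Jan 31, 1807 (end of Jan, 31 days; 149 left).
−31 → Dec 31, 1806 (end of Dec, 31 days; 118 left).
−31 → Nov 30, 1806 (end of Nov, 30 days; 87 left).
−30 → Oct 31, 1806 (end of Oct, 31 days; 57 left).
−31 → Sep 30, 1806 (end of Sep, 30 days; 26 left).
−26 → Sep 4, 1806.

September 4, 1806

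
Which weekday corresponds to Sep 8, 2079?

Friday

Doomsday rule: the anchor day for the 2000s is Tuesday. For year 79: 79÷12 = 6 r 7, and 7÷4 = 1, so 6+7+1 = 14.
Tuesday + 14 ≡ Tuesday — that's 2079's doomsday.
In September the doomsday date is Sep 5.
Sep 8 is 3 days after Sep 5; 3 mod 7 = 3, so Tuesday + 3 = Friday.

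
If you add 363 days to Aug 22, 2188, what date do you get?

August 20, 2189

Aug has 31 days: +10 → Sep 1, 2188 (353 left).
Sep has 30 days: +30 → Oct 1, 2188 (323 left).
Oct has 31 days: +31 → Nov 1, 2188 (292 left).
Nov has 30 days: +30 → Dec 1, 2188 (262 left).
Dec has 31 days: +31 → Jan 1, 2189 (231 left).
Jan has 31 days: +31 → Feb 1, 2189 (200 left).
Feb has 28 days: +28 → Mar 1, 2189 (172 left).
Mar has 31 days: +31 → Apr 1, 2189 (141 left).
Apr has 30 days: +30 → May 1, 2189 (111 left).
May has 31 days: +31 → Jun 1, 2189 (80 left).
Jun has 30 days: +30 → Jul 1, 2189 (50 left).
Jul has 31 days: +31 → Aug 1, 2189 (19 left).
+19 → Aug 20, 2189.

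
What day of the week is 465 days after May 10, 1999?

May 10, 1999 is a Monday.
465 mod 7 = 3, so 465 days after a Monday is Monday + 3 = Thursday.

Thursday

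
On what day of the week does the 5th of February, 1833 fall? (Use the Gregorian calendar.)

Doomsday rule: the anchor day for the 1800s is Friday. For year 33: 33÷12 = 2 r 9, and 9÷4 = 2, so 2+9+2 = 13.
Friday + 13 ≡ Thursday — that's 1833's doomsday.
In February the doomsday date is Feb 28 (1833 is not a leap year).
Feb 5 is 23 days before Feb 28; 23 mod 7 = 2, so Thursday − 2 = Tuesday.

Tuesday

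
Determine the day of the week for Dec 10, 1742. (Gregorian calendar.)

Doomsday rule: the anchor day for the 1700s is Sunday. For year 42: 42÷12 = 3 r 6, and 6÷4 = 1, so 3+6+1 = 10.
Sunday + 10 ≡ Wednesday — that's 1742's doomsday.
In December the doomsday date is Dec 12.
Dec 10 is 2 days before Dec 12; 2 mod 7 = 2, so Wednesday − 2 = Monday.

Monday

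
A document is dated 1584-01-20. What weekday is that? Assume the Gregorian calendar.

Doomsday rule: the anchor day for the 1500s is Wednesday. For year 84: 84÷12 = 7 r 0, and 0÷4 = 0, so 7+0+0 = 7.
Wednesday + 7 ≡ Wednesday — that's 1584's doomsday.
In January the doomsday date is Jan 4 (1584 is a leap year (divisible by 4)).
Jan 20 is 16 days after Jan 4; 16 mod 7 = 2, so Wednesday + 2 = Friday.

Friday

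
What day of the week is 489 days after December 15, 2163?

Wednesday

First find the weekday of Dec 15, 2163. Doomsday rule: the anchor day for the 2100s is Sunday. For year 63: 63÷12 = 5 r 3, and 3÷4 = 0, so 5+3+0 = 8.
Sunday + 8 ≡ Monday — that's 2163's doomsday.
In December the doomsday date is Dec 12.
Dec 15 is 3 days after Dec 12; 3 mod 7 = 3, so Monday + 3 = Thursday.
489 mod 7 = 6, so 489 days after a Thursday is Thursday + 6 = Wednesday.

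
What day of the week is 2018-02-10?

January 1, 2018 is a Monday.
Jan 1, 2018 → Feb 1, 2018: 31 days (January has 31).
Feb 1, 2018 → Feb 10, 2018: 9 days.
Total: 40 days.
40 mod 7 = 5, so Monday + 5 = Saturday.

Saturday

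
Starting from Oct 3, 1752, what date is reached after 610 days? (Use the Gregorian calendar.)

June 5, 1754

+365 (one year) → Oct 3, 1753 (245 left).
Oct has 31 days: +29 → Nov 1, 1753 (216 left).
Nov has 30 days: +30 → Dec 1, 1753 (186 left).
Dec has 31 days: +31 → Jan 1, 1754 (155 left).
Jan has 31 days: +31 → Feb 1, 1754 (124 left).
Feb has 28 days: +28 → Mar 1, 1754 (96 left).
Mar has 31 days: +31 → Apr 1, 1754 (65 left).
Apr has 30 days: +30 → May 1, 1754 (35 left).
May has 31 days: +31 → Jun 1, 1754 (4 left).
+4 → Jun 5, 1754.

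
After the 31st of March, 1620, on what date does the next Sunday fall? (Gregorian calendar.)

April 5, 1620

Mar 31, 1620 is a Tuesday.
From Tuesday to the next Sunday is 5 days.
Mar 31, 1620 + 5 = Apr 5, 1620.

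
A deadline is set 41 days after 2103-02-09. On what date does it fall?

Feb has 28 days: +20 → Mar 1, 2103 (21 left).
+21 → Mar 22, 2103.

March 22, 2103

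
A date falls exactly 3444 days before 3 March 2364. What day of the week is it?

First find the weekday of Mar 3, 2364. Doomsday rule: the anchor day for the 2300s is Wednesday. For year 64: 64÷12 = 5 r 4, and 4÷4 = 1, so 5+4+1 = 10.
Wednesday + 10 ≡ Saturday — that's 2364's doomsday.
In March the doomsday date is Mar 14.
Mar 3 is 11 days before Mar 14; 11 mod 7 = 4, so Saturday − 4 = Tuesday.
3444 mod 7 = 0, so 3444 days before a Tuesday is Tuesday − 0 = Tuesday.

Tuesday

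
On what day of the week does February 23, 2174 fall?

Doomsday rule: the anchor day for the 2100s is Sunday. For year 74: 74÷12 = 6 r 2, and 2÷4 = 0, so 6+2+0 = 8.
Sunday + 8 ≡ Monday — that's 2174's doomsday.
In February the doomsday date is Feb 28 (2174 is not a leap year).
Feb 23 is 5 days before Feb 28; 5 mod 7 = 5, so Monday − 5 = Wednesday.

Wednesday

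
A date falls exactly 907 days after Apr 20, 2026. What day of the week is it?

Friday

Apr 20, 2026 is a Monday.
907 mod 7 = 4, so 907 days after a Monday is Monday + 4 = Friday.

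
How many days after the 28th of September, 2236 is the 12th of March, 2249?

Sep 28, 2236 → Sep 28, 2237: 365 days.
Sep 28, 2237 → Sep 28, 2238: 365 days.
Sep 28, 2238 → Sep 28, 2239: 365 days.
Sep 28, 2239 → Sep 28, 2240: 366 days (Feb 29, 2240 is in that span).
Sep 28, 2240 → Sep 28, 2241: 365 days.
Sep 28, 2241 → Sep 28, 2242: 365 days.
Sep 28, 2242 → Sep 28, 2243: 365 days.
Sep 28, 2243 → Sep 28, 2244: 366 days (Feb 29, 2244 is in that span).
Sep 28, 2244 → Sep 28, 2245: 365 days.
Sep 28, 2245 → Sep 28, 2246: 365 days.
Sep 28, 2246 → Sep 28, 2247: 365 days.
Sep 28, 2247 → Sep 28, 2248: 366 days (Feb 29, 2248 is in that span).
Sep 28, 2248 → Oct 28, 2248: 30 days (September has 30).
Oct 28, 2248 → Nov 28, 2248: 31 days (October has 31).
Nov 28, 2248 → Dec 28, 2248: 30 days (November has 30).
Dec 28, 2248 → Jan 28, 2249: 31 days (December has 31).
Jan 28, 2249 → Feb 28, 2249: 31 days (January has 31).
Feb 28, 2249 → Mar 12, 2249: 12 days.
Total: 4548 days.

4548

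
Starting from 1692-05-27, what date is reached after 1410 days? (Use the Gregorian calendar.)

April 6, 1696

+365 (one year) → May 27, 1693 (1045 left).
+365 (one year) → May 27, 1694 (680 left).
+365 (one year) → May 27, 1695 (315 left).
May has 31 days: +5 → Jun 1, 1695 (310 left).
Jun has 30 days: +30 → Jul 1, 1695 (280 left).
Jul has 31 days: +31 → Aug 1, 1695 (249 left).
Aug has 31 days: +31 → Sep 1, 1695 (218 left).
Sep has 30 days: +30 → Oct 1, 1695 (188 left).
Oct has 31 days: +31 → Nov 1, 1695 (157 left).
Nov has 30 days: +30 → Dec 1, 1695 (127 left).
Dec has 31 days: +31 → Jan 1, 1696 (96 left).
Jan has 31 days: +31 → Feb 1, 1696 (65 left).
Feb has 29 days: +29 → Mar 1, 1696 (36 left).
Mar has 31 days: +31 → Apr 1, 1696 (5 left).
+5 → Apr 6, 1696.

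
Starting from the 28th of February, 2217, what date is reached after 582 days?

+365 (one year) → Feb 28, 2218 (217 left).
Feb has 28 days: +1 → Mar 1, 2218 (216 left).
Mar has 31 days: +31 → Apr 1, 2218 (185 left).
Apr has 30 days: +30 → May 1, 2218 (155 left).
May has 31 days: +31 → Jun 1, 2218 (124 left).
Jun has 30 days: +30 → Jul 1, 2218 (94 left).
Jul has 31 days: +31 → Aug 1, 2218 (63 left).
Aug has 31 days: +31 → Sep 1, 2218 (32 left).
Sep has 30 days: +30 → Oct 1, 2218 (2 left).
+2 → Oct 3, 2218.

October 3, 2218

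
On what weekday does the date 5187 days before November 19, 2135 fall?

First find the weekday of Nov 19, 2135. Doomsday rule: the anchor day for the 2100s is Sunday. For year 35: 35÷12 = 2 r 11, and 11÷4 = 2, so 2+11+2 = 15.
Sunday + 15 ≡ Monday — that's 2135's doomsday.
In November the doomsday date is Nov 7.
Nov 19 is 12 days after Nov 7; 12 mod 7 = 5, so Monday + 5 = Saturday.
5187 mod 7 = 0, so 5187 days before a Saturday is Saturday − 0 = Saturday.

Saturday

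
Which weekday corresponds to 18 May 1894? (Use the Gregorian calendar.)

Doomsday rule: the anchor day for the 1800s is Friday. For year 94: 94÷12 = 7 r 10, and 10÷4 = 2, so 7+10+2 = 19.
Friday + 19 ≡ Wednesday — that's 1894's doomsday.
In May the doomsday date is May 9.
May 18 is 9 days after May 9; 9 mod 7 = 2, so Wednesday + 2 = Friday.

Friday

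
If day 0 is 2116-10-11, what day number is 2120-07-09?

1367

Oct 11, 2116 → Oct 11, 2117: 365 days.
Oct 11, 2117 → Oct 11, 2118: 365 days.
Oct 11, 2118 → Oct 11, 2119: 365 days.
Oct 11, 2119 → Nov 11, 2119: 31 days (October has 31).
Nov 11, 2119 → Dec 11, 2119: 30 days (November has 30).
Dec 11, 2119 → Jan 11, 2120: 31 days (December has 31).
Jan 11, 2120 → Feb 11, 2120: 31 days (January has 31).
Feb 11, 2120 → Mar 11, 2120: 29 days (February has 29).
Mar 11, 2120 → Apr 11, 2120: 31 days (March has 31).
Apr 11, 2120 → May 11, 2120: 30 days (April has 30).
May 11, 2120 → Jun 11, 2120: 31 days (May has 31).
Jun 11, 2120 → Jul 9, 2120: 28 days.
Total: 1367 days.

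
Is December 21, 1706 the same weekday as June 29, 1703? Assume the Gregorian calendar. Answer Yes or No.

From Jun 29, 1703 to Dec 21, 1706 is 1271 days.
1271 mod 7 = 4, so they are different weekdays.
(Jun 29, 1703 is a Friday; Dec 21, 1706 is a Tuesday.)

No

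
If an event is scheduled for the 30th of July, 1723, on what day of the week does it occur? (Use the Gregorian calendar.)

Doomsday rule: the anchor day for the 1700s is Sunday. For year 23: 23÷12 = 1 r 11, and 11÷4 = 2, so 1+11+2 = 14.
Sunday + 14 ≡ Sunday — that's 1723's doomsday.
In July the doomsday date is Jul 11.
Jul 30 is 19 days after Jul 11; 19 mod 7 = 5, so Sunday + 5 = Friday.

Friday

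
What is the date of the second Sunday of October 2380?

October 12, 2380

October 1, 2380 is a Wednesday.
The first Sunday is therefore October 5 (4 days later).
The second Sunday is 5 + 1×7 = October 12.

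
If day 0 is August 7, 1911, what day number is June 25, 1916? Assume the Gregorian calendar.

Aug 7, 1911 → Aug 7, 1912: 366 days (Feb 29, 1912 is in that span).
Aug 7, 1912 → Aug 7, 1913: 365 days.
Aug 7, 1913 → Aug 7, 1914: 365 days.
Aug 7, 1914 → Aug 7, 1915: 365 days.
Aug 7, 1915 → Sep 7, 1915: 31 days (August has 31).
Sep 7, 1915 → Oct 7, 1915: 30 days (September has 30).
Oct 7, 1915 → Nov 7, 1915: 31 days (October has 31).
Nov 7, 1915 → Dec 7, 1915: 30 days (November has 30).
Dec 7, 1915 → Jan 7, 1916: 31 days (December has 31).
Jan 7, 1916 → Feb 7, 1916: 31 days (January has 31).
Feb 7, 1916 → Mar 7, 1916: 29 days (February has 29).
Mar 7, 1916 → Apr 7, 1916: 31 days (March has 31).
Apr 7, 1916 → May 7, 1916: 30 days (April has 30).
May 7, 1916 → Jun 7, 1916: 31 days (May has 31).
Jun 7, 1916 → Jun 25, 1916: 18 days.
Total: 1784 days.

1784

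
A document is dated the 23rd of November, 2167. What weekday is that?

Doomsday rule: the anchor day for the 2100s is Sunday. For year 67: 67÷12 = 5 r 7, and 7÷4 = 1, so 5+7+1 = 13.
Sunday + 13 ≡ Saturday — that's 2167's doomsday.
In November the doomsday date is Nov 7.
Nov 23 is 16 days after Nov 7; 16 mod 7 = 2, so Saturday + 2 = Monday.

Monday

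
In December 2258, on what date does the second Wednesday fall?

December 8, 2258

December 1, 2258 is a Wednesday.
The first Wednesday is therefore December 1 (same day).
The second Wednesday is 1 + 1×7 = December 8.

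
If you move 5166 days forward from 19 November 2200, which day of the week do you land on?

First find the weekday of Nov 19, 2200. Doomsday rule: the anchor day for the 2200s is Friday. For year 00: 0÷12 = 0 r 0, and 0÷4 = 0, so 0+0+0 = 0.
Friday + 0 ≡ Friday — that's 2200's doomsday.
In November the doomsday date is Nov 7.
Nov 19 is 12 days after Nov 7; 12 mod 7 = 5, so Friday + 5 = Wednesday.
5166 mod 7 = 0, so 5166 days after a Wednesday is Wednesday + 0 = Wednesday.

Wednesday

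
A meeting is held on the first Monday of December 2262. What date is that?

December 1, 2262 is a Monday.
The first Monday is therefore December 1 (same day).

December 1, 2262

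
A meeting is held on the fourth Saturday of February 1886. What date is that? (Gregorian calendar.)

February 1, 1886 is a Monday.
The first Saturday is therefore February 6 (5 days later).
The fourth Saturday is 6 + 3×7 = February 27.

February 27, 1886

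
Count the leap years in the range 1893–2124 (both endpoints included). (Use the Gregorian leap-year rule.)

Multiples of 4 in [1893,2124]: 58.
Of those, multiples of 100: 3 (not leap unless ÷400).
Multiples of 400: 1.
Leap years = 58 − 3 + 1 = 56.

56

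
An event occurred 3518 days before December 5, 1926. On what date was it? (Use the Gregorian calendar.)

April 18, 1917

−365 (one year) → Dec 5, 1925 (3153 left).
−365 (one year) → Dec 5, 1924 (2788 left).
−366 (one year; includes Feb 29, 1924) → Dec 5, 1923 (2422 left).
−365 (one year) → Dec 5, 1922 (2057 left).
−365 (one year) → Dec 5, 1921 (1692 left).
−365 (one year) → Dec 5, 1920 (1327 left).
−366 (one year; includes Feb 29, 1920) → Dec 5, 1919 (961 left).
−365 (one year) → Dec 5, 1918 (596 left).
−365 (one year) → Dec 5, 1917 (231 left).
−5 → Nov 30, 1917 (end of Nov, 30 days; 226 left).
−30 → Oct 31, 1917 (end of Oct, 31 days; 196 left).
−31 → Sep 30, 1917 (end of Sep, 30 days; 165 left).
−30 → Aug 31, 1917 (end of Aug, 31 days; 135 left).
−31 → Jul 31, 1917 (end of Jul, 31 days; 104 left).
−31 → Jun 30, 1917 (end of Jun, 30 days; 73 left).
−30 → May 31, 1917 (end of May, 31 days; 43 left).
−31 → Apr 30, 1917 (end of Apr, 30 days; 12 left).
−12 → Apr 18, 1917.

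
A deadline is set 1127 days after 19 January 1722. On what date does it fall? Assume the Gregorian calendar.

+365 (one year) → Jan 19, 1723 (762 left).
+365 (one year) → Jan 19, 1724 (397 left).
Jan has 31 days: +13 → Feb 1, 1724 (384 left).
Feb has 29 days: +29 → Mar 1, 1724 (355 left).
Mar has 31 days: +31 → Apr 1, 1724 (324 left).
Apr has 30 days: +30 → May 1, 1724 (294 left).
May has 31 days: +31 → Jun 1, 1724 (263 left).
Jun has 30 days: +30 → Jul 1, 1724 (233 left).
Jul has 31 days: +31 → Aug 1, 1724 (202 left).
Aug has 31 days: +31 → Sep 1, 1724 (171 left).
Sep has 30 days: +30 → Oct 1, 1724 (141 left).
Oct has 31 days: +31 → Nov 1, 1724 (110 left).
Nov has 30 days: +30 → Dec 1, 1724 (80 left).
Dec has 31 days: +31 → Jan 1, 1725 (49 left).
Jan has 31 days: +31 → Feb 1, 1725 (18 left).
+18 → Feb 19, 1725.

February 19, 1725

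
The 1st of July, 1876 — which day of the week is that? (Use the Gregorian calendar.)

Saturday

Doomsday rule: the anchor day for the 1800s is Friday. For year 76: 76÷12 = 6 r 4, and 4÷4 = 1, so 6+4+1 = 11.
Friday + 11 ≡ Tuesday — that's 1876's doomsday.
In July the doomsday date is Jul 11.
Jul 1 is 10 days before Jul 11; 10 mod 7 = 3, so Tuesday − 3 = Saturday.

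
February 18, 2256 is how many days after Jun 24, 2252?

Jun 24, 2252 → Jun 24, 2253: 365 days.
Jun 24, 2253 → Jun 24, 2254: 365 days.
Jun 24, 2254 → Jun 24, 2255: 365 days.
Jun 24, 2255 → Jul 24, 2255: 30 days (June has 30).
Jul 24, 2255 → Aug 24, 2255: 31 days (July has 31).
Aug 24, 2255 → Sep 24, 2255: 31 days (August has 31).
Sep 24, 2255 → Oct 24, 2255: 30 days (September has 30).
Oct 24, 2255 → Nov 24, 2255: 31 days (October has 31).
Nov 24, 2255 → Dec 24, 2255: 30 days (November has 30).
Dec 24, 2255 → Jan 24, 2256: 31 days (December has 31).
Jan 24, 2256 → Feb 18, 2256: 25 days.
Total: 1334 days.

1334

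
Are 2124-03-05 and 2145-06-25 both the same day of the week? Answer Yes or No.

No

From Mar 5, 2124 to Jun 25, 2145 is 7782 days.
7782 mod 7 = 5, so they are different weekdays.
(Mar 5, 2124 is a Sunday; Jun 25, 2145 is a Friday.)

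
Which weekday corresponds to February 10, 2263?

Doomsday rule: the anchor day for the 2200s is Friday. For year 63: 63÷12 = 5 r 3, and 3÷4 = 0, so 5+3+0 = 8.
Friday + 8 ≡ Saturday — that's 2263's doomsday.
In February the doomsday date is Feb 28 (2263 is not a leap year).
Feb 10 is 18 days before Feb 28; 18 mod 7 = 4, so Saturday − 4 = Tuesday.

Tuesday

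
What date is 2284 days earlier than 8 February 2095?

−365 (one year) → Feb 8, 2094 (1919 left).
−365 (one year) → Feb 8, 2093 (1554 left).
−366 (one year; includes Feb 29, 2092) → Feb 8, 2092 (1188 left).
−365 (one year) → Feb 8, 2091 (823 left).
−365 (one year) → Feb 8, 2090 (458 left).
−365 (one year) → Feb 8, 2089 (93 left).
−8 → Jan 31, 2089 (end of Jan, 31 days; 85 left).
−31 → Dec 31, 2088 (end of Dec, 31 days; 54 left).
−31 → Nov 30, 2088 (end of Nov, 30 days; 23 left).
−23 → Nov 7, 2088.

November 7, 2088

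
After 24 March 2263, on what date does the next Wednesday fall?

March 25, 2263

Mar 24, 2263 is a Tuesday.
From Tuesday to the next Wednesday is 1 day.
Mar 24, 2263 + 1 = Mar 25, 2263.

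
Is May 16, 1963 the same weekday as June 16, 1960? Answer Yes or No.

Yes

From Jun 16, 1960 to May 16, 1963 is 1064 days.
1064 mod 7 = 0, so they are the same weekday.
(Jun 16, 1960 is a Thursday; May 16, 1963 is a Thursday.)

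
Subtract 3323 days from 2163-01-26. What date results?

−365 (one year) → Jan 26, 2162 (2958 left).
−365 (one year) → Jan 26, 2161 (2593 left).
−366 (one year; includes Feb 29, 2160) → Jan 26, 2160 (2227 left).
−365 (one year) → Jan 26, 2159 (1862 left).
−365 (one year) → Jan 26, 2158 (1497 left).
−365 (one year) → Jan 26, 2157 (1132 left).
−366 (one year; includes Feb 29, 2156) → Jan 26, 2156 (766 left).
−365 (one year) → Jan 26, 2155 (401 left).
−365 (one year) → Jan 26, 2154 (36 left).
−26 → Dec 31, 2153 (end of Dec, 31 days; 10 left).
−10 → Dec 21, 2153.

December 21, 2153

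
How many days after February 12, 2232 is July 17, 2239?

Feb 12, 2232 → Feb 12, 2233: 366 days (Feb 29, 2232 is in that span).
Feb 12, 2233 → Feb 12, 2234: 365 days.
Feb 12, 2234 → Feb 12, 2235: 365 days.
Feb 12, 2235 → Feb 12, 2236: 365 days.
Feb 12, 2236 → Feb 12, 2237: 366 days (Feb 29, 2236 is in that span).
Feb 12, 2237 → Feb 12, 2238: 365 days.
Feb 12, 2238 → Feb 12, 2239: 365 days.
Feb 12, 2239 → Mar 12, 2239: 28 days (February has 28).
Mar 12, 2239 → Apr 12, 2239: 31 days (March has 31).
Apr 12, 2239 → May 12, 2239: 30 days (April has 30).
May 12, 2239 → Jun 12, 2239: 31 days (May has 31).
Jun 12, 2239 → Jul 12, 2239: 30 days (June has 30).
Jul 12, 2239 → Jul 17, 2239: 5 days.
Total: 2712 days.

2712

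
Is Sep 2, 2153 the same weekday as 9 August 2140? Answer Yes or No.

From Aug 9, 2140 to Sep 2, 2153 is 4772 days.
4772 mod 7 = 5, so they are different weekdays.
(Aug 9, 2140 is a Tuesday; Sep 2, 2153 is a Sunday.)

No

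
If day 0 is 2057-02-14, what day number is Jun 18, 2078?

7794

Feb 14, 2057 → Feb 14, 2058: 365 days.
Feb 14, 2058 → Feb 14, 2059: 365 days.
Feb 14, 2059 → Feb 14, 2060: 365 days.
Feb 14, 2060 → Feb 14, 2061: 366 days (Feb 29, 2060 is in that span).
Feb 14, 2061 → Feb 14, 2062: 365 days.
Feb 14, 2062 → Feb 14, 2063: 365 days.
Feb 14, 2063 → Feb 14, 2064: 365 days.
Feb 14, 2064 → Feb 14, 2065: 366 days (Feb 29, 2064 is in that span).
Feb 14, 2065 → Feb 14, 2066: 365 days.
Feb 14, 2066 → Feb 14, 2067: 365 days.
Feb 14, 2067 → Feb 14, 2068: 365 days.
Feb 14, 2068 → Feb 14, 2069: 366 days (Feb 29, 2068 is in that span).
Feb 14, 2069 → Feb 14, 2070: 365 days.
Feb 14, 2070 → Feb 14, 2071: 365 days.
Feb 14, 2071 → Feb 14, 2072: 365 days.
Feb 14, 2072 → Feb 14, 2073: 366 days (Feb 29, 2072 is in that span).
Feb 14, 2073 → Feb 14, 2074: 365 days.
Feb 14, 2074 → Feb 14, 2075: 365 days.
Feb 14, 2075 → Feb 14, 2076: 365 days.
Feb 14, 2076 → Feb 14, 2077: 366 days (Feb 29, 2076 is in that span).
Feb 14, 2077 → Feb 14, 2078: 365 days.
Feb 14, 2078 → Mar 14, 2078: 28 days (February has 28).
Mar 14, 2078 → Apr 14, 2078: 31 days (March has 31).
Apr 14, 2078 → May 14, 2078: 30 days (April has 30).
May 14, 2078 → Jun 14, 2078: 31 days (May has 31).
Jun 14, 2078 → Jun 18, 2078: 4 days.
Total: 7794 days.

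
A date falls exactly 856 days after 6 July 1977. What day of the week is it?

First find the weekday of Jul 6, 1977. Doomsday rule: the anchor day for the 1900s is Wednesday. For year 77: 77÷12 = 6 r 5, and 5÷4 = 1, so 6+5+1 = 12.
Wednesday + 12 ≡ Monday — that's 1977's doomsday.
In July the doomsday date is Jul 11.
Jul 6 is 5 days before Jul 11; 5 mod 7 = 5, so Monday − 5 = Wednesday.
856 mod 7 = 2, so 856 days after a Wednesday is Wednesday + 2 = Friday.

Friday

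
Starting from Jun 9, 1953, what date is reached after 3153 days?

+365 (one year) → Jun 9, 1954 (2788 left).
+365 (one year) → Jun 9, 1955 (2423 left).
+366 (one year; includes Feb 29, 1956) → Jun 9, 1956 (2057 left).
+365 (one year) → Jun 9, 1957 (1692 left).
+365 (one year) → Jun 9, 1958 (1327 left).
+365 (one year) → Jun 9, 1959 (962 left).
+366 (one year; includes Feb 29, 1960) → Jun 9, 1960 (596 left).
+365 (one year) → Jun 9, 1961 (231 left).
Jun has 30 days: +22 → Jul 1, 1961 (209 left).
Jul has 31 days: +31 → Aug 1, 1961 (178 left).
Aug has 31 days: +31 → Sep 1, 1961 (147 left).
Sep has 30 days: +30 → Oct 1, 1961 (117 left).
Oct has 31 days: +31 → Nov 1, 1961 (86 left).
Nov has 30 days: +30 → Dec 1, 1961 (56 left).
Dec has 31 days: +31 → Jan 1, 1962 (25 left).
+25 → Jan 26, 1962.

January 26, 1962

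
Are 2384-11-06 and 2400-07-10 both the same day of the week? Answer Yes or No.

No

From Nov 6, 2384 to Jul 10, 2400 is 5725 days.
5725 mod 7 = 6, so they are different weekdays.
(Nov 6, 2384 is a Tuesday; Jul 10, 2400 is a Monday.)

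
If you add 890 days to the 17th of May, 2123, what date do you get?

October 23, 2125

+366 (one year; includes Feb 29, 2124) → May 17, 2124 (524 left).
+365 (one year) → May 17, 2125 (159 left).
May has 31 days: +15 → Jun 1, 2125 (144 left).
Jun has 30 days: +30 → Jul 1, 2125 (114 left).
Jul has 31 days: +31 → Aug 1, 2125 (83 left).
Aug has 31 days: +31 → Sep 1, 2125 (52 left).
Sep has 30 days: +30 → Oct 1, 2125 (22 left).
+22 → Oct 23, 2125.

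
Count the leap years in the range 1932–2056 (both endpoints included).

Multiples of 4 in [1932,2056]: 32.
Of those, multiples of 100: 1 (not leap unless ÷400).
Multiples of 400: 1.
Leap years = 32 − 1 + 1 = 32.

32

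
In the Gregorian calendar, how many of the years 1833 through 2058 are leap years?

Multiples of 4 in [1833,2058]: 56.
Of those, multiples of 100: 2 (not leap unless ÷400).
Multiples of 400: 1.
Leap years = 56 − 2 + 1 = 55.

55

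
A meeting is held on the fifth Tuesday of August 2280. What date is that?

August 31, 2280

August 1, 2280 is a Sunday.
The first Tuesday is therefore August 3 (2 days later).
The fifth Tuesday is 3 + 4×7 = August 31.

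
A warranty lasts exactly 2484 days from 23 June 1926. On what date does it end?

April 11, 1933

+365 (one year) → Jun 23, 1927 (2119 left).
+366 (one year; includes Feb 29, 1928) → Jun 23, 1928 (1753 left).
+365 (one year) → Jun 23, 1929 (1388 left).
+365 (one year) → Jun 23, 1930 (1023 left).
+365 (one year) → Jun 23, 1931 (658 left).
+366 (one year; includes Feb 29, 1932) → Jun 23, 1932 (292 left).
Jun has 30 days: +8 → Jul 1, 1932 (284 left).
Jul has 31 days: +31 → Aug 1, 1932 (253 left).
Aug has 31 days: +31 → Sep 1, 1932 (222 left).
Sep has 30 days: +30 → Oct 1, 1932 (192 left).
Oct has 31 days: +31 → Nov 1, 1932 (161 left).
Nov has 30 days: +30 → Dec 1, 1932 (131 left).
Dec has 31 days: +31 → Jan 1, 1933 (100 left).
Jan has 31 days: +31 → Feb 1, 1933 (69 left).
Feb has 28 days: +28 → Mar 1, 1933 (41 left).
Mar has 31 days: +31 → Apr 1, 1933 (10 left).
+10 → Apr 11, 1933.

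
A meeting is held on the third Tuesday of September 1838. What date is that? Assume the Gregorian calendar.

September 18, 1838

September 1, 1838 is a Saturday.
The first Tuesday is therefore September 4 (3 days later).
The third Tuesday is 4 + 2×7 = September 18.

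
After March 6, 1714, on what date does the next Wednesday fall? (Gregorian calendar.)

March 7, 1714

Mar 6, 1714 is a Tuesday.
From Tuesday to the next Wednesday is 1 day.
Mar 6, 1714 + 1 = Mar 7, 1714.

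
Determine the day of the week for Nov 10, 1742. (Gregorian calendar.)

Saturday

Doomsday rule: the anchor day for the 1700s is Sunday. For year 42: 42÷12 = 3 r 6, and 6÷4 = 1, so 3+6+1 = 10.
Sunday + 10 ≡ Wednesday — that's 1742's doomsday.
In November the doomsday date is Nov 7.
Nov 10 is 3 days after Nov 7; 3 mod 7 = 3, so Wednesday + 3 = Saturday.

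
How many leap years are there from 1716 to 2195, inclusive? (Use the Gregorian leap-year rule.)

117

Multiples of 4 in [1716,2195]: 120.
Of those, multiples of 100: 4 (not leap unless ÷400).
Multiples of 400: 1.
Leap years = 120 − 4 + 1 = 117.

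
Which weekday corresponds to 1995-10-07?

January 1, 1995 is a Sunday.
Jan 1, 1995 → Feb 1, 1995: 31 days (January has 31).
Feb 1, 1995 → Mar 1, 1995: 28 days (February has 28).
Mar 1, 1995 → Apr 1, 1995: 31 days (March has 31).
Apr 1, 1995 → May 1, 1995: 30 days (April has 30).
May 1, 1995 → Jun 1, 1995: 31 days (May has 31).
Jun 1, 1995 → Jul 1, 1995: 30 days (June has 30).
Jul 1, 1995 → Aug 1, 1995: 31 days (July has 31).
Aug 1, 1995 → Sep 1, 1995: 31 days (August has 31).
Sep 1, 1995 → Oct 1, 1995: 30 days (September has 30).
Oct 1, 1995 → Oct 7, 1995: 6 days.
Total: 279 days.
279 mod 7 = 6, so Sunday + 6 = Saturday.

Saturday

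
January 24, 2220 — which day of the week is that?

Monday

Doomsday rule: the anchor day for the 2200s is Friday. For year 20: 20÷12 = 1 r 8, and 8÷4 = 2, so 1+8+2 = 11.
Friday + 11 ≡ Tuesday — that's 2220's doomsday.
In January the doomsday date is Jan 4 (2220 is a leap year (divisible by 4)).
Jan 24 is 20 days after Jan 4; 20 mod 7 = 6, so Tuesday + 6 = Monday.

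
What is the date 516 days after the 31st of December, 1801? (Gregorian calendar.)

May 31, 1803

+365 (one year) → Dec 31, 1802 (151 left).
Dec has 31 days: +1 → Jan 1, 1803 (150 left).
Jan has 31 days: +31 → Feb 1, 1803 (119 left).
Feb has 28 days: +28 → Mar 1, 1803 (91 left).
Mar has 31 days: +31 → Apr 1, 1803 (60 left).
Apr has 30 days: +30 → May 1, 1803 (30 left).
+30 → May 31, 1803.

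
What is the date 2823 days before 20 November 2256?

February 27, 2249

−366 (one year; includes Feb 29, 2256) → Nov 20, 2255 (2457 left).
−365 (one year) → Nov 20, 2254 (2092 left).
−365 (one year) → Nov 20, 2253 (1727 left).
−365 (one year) → Nov 20, 2252 (1362 left).
−366 (one year; includes Feb 29, 2252) → Nov 20, 2251 (996 left).
−365 (one year) → Nov 20, 2250 (631 left).
−365 (one year) → Nov 20, 2249 (266 left).
−20 → Oct 31, 2249 (end of Oct, 31 days; 246 left).
−31 → Sep 30, 2249 (end of Sep, 30 days; 215 left).
−30 → Aug 31, 2249 (end of Aug, 31 days; 185 left).
−31 → Jul 31, 2249 (end of Jul, 31 days; 154 left).
−31 → Jun 30, 2249 (end of Jun, 30 days; 123 left).
−30 → May 31, 2249 (end of May, 31 days; 93 left).
−31 → Apr 30, 2249 (end of Apr, 30 days; 62 left).
−30 → Mar 31, 2249 (end of Mar, 31 days; 32 left).
−31 → Feb 28, 2249 (end of Feb, 28 days; 1 left).
−1 → Feb 27, 2249.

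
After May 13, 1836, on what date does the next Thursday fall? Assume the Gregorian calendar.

May 19, 1836

May 13, 1836 is a Friday.
From Friday to the next Thursday is 6 days.
May 13, 1836 + 6 = May 19, 1836.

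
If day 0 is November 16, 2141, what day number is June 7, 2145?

1299

Nov 16, 2141 → Nov 16, 2142: 365 days.
Nov 16, 2142 → Nov 16, 2143: 365 days.
Nov 16, 2143 → Nov 16, 2144: 366 days (Feb 29, 2144 is in that span).
Nov 16, 2144 → Dec 16, 2144: 30 days (November has 30).
Dec 16, 2144 → Jan 16, 2145: 31 days (December has 31).
Jan 16, 2145 → Feb 16, 2145: 31 days (January has 31).
Feb 16, 2145 → Mar 16, 2145: 28 days (February has 28).
Mar 16, 2145 → Apr 16, 2145: 31 days (March has 31).
Apr 16, 2145 → May 16, 2145: 30 days (April has 30).
May 16, 2145 → Jun 7, 2145: 22 days.
Total: 1299 days.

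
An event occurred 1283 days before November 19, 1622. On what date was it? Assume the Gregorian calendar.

−365 (one year) → Nov 19, 1621 (918 left).
−365 (one year) → Nov 19, 1620 (553 left).
−366 (one year; includes Feb 29, 1620) → Nov 19, 1619 (187 left).
−19 → Oct 31, 1619 (end of Oct, 31 days; 168 left).
−31 → Sep 30, 1619 (end of Sep, 30 days; 137 left).
−30 → Aug 31, 1619 (end of Aug, 31 days; 107 left).
−31 → Jul 31, 1619 (end of Jul, 31 days; 76 left).
−31 → Jun 30, 1619 (end of Jun, 30 days; 45 left).
−30 → May 31, 1619 (end of May, 31 days; 15 left).
−15 → May 16, 1619.

May 16, 1619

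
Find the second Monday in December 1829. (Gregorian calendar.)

December 14, 1829

December 1, 1829 is a Tuesday.
The first Monday is therefore December 7 (6 days later).
The second Monday is 7 + 1×7 = December 14.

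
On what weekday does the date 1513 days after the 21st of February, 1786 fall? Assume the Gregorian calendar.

First find the weekday of Feb 21, 1786. Doomsday rule: the anchor day for the 1700s is Sunday. For year 86: 86÷12 = 7 r 2, and 2÷4 = 0, so 7+2+0 = 9.
Sunday + 9 ≡ Tuesday — that's 1786's doomsday.
In February the doomsday date is Feb 28 (1786 is not a leap year).
Feb 21 is 7 days before Feb 28; 7 mod 7 = 0, so Tuesday − 0 = Tuesday.
1513 mod 7 = 1, so 1513 days after a Tuesday is Tuesday + 1 = Wednesday.

Wednesday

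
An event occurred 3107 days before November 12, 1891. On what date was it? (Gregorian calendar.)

May 11, 1883

−365 (one year) → Nov 12, 1890 (2742 left).
−365 (one year) → Nov 12, 1889 (2377 left).
−365 (one year) → Nov 12, 1888 (2012 left).
−366 (one year; includes Feb 29, 1888) → Nov 12, 1887 (1646 left).
−365 (one year) → Nov 12, 1886 (1281 left).
−365 (one year) → Nov 12, 1885 (916 left).
−365 (one year) → Nov 12, 1884 (551 left).
−366 (one year; includes Feb 29, 1884) → Nov 12, 1883 (185 left).
−12 → Oct 31, 1883 (end of Oct, 31 days; 173 left).
−31 → Sep 30, 1883 (end of Sep, 30 days; 142 left).
−30 → Aug 31, 1883 (end of Aug, 31 days; 112 left).
−31 → Jul 31, 1883 (end of Jul, 31 days; 81 left).
−31 → Jun 30, 1883 (end of Jun, 30 days; 50 left).
−30 → May 31, 1883 (end of May, 31 days; 20 left).
−20 → May 11, 1883.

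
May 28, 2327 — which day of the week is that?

Doomsday rule: the anchor day for the 2300s is Wednesday. For year 27: 27÷12 = 2 r 3, and 3÷4 = 0, so 2+3+0 = 5.
Wednesday + 5 ≡ Monday — that's 2327's doomsday.
In May the doomsday date is May 9.
May 28 is 19 days after May 9; 19 mod 7 = 5, so Monday + 5 = Saturday.

Saturday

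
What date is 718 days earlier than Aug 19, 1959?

−365 (one year) → Aug 19, 1958 (353 left).
−19 → Jul 31, 1958 (end of Jul, 31 days; 334 left).
−31 → Jun 30, 1958 (end of Jun, 30 days; 303 left).
−30 → May 31, 1958 (end of May, 31 days; 273 left).
−31 → Apr 30, 1958 (end of Apr, 30 days; 242 left).
−30 → Mar 31, 1958 (end of Mar, 31 days; 212 left).
−31 → Feb 28, 1958 (end of Feb, 28 days; 181 left).
−28 → Jan 31, 1958 (end of Jan, 31 days; 153 left).
−31 → Dec 31, 1957 (end of Dec, 31 days; 122 left).
−31 → Nov 30, 1957 (end of Nov, 30 days; 91 left).
−30 → Oct 31, 1957 (end of Oct, 31 days; 61 left).
−31 → Sep 30, 1957 (end of Sep, 30 days; 30 left).
−30 → Aug 31, 1957 (end of Aug, 31 days; 0 left).

August 31, 1957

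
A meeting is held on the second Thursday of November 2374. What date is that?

November 14, 2374

November 1, 2374 is a Friday.
The first Thursday is therefore November 7 (6 days later).
The second Thursday is 7 + 1×7 = November 14.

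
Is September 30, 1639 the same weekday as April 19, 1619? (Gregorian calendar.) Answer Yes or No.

Yes

From Apr 19, 1619 to Sep 30, 1639 is 7469 days.
7469 mod 7 = 0, so they are the same weekday.
(Apr 19, 1619 is a Friday; Sep 30, 1639 is a Friday.)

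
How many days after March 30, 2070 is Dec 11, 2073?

Mar 30, 2070 → Mar 30, 2071: 365 days.
Mar 30, 2071 → Mar 30, 2072: 366 days (Feb 29, 2072 is in that span).
Mar 30, 2072 → Mar 30, 2073: 365 days.
Mar 30, 2073 → Apr 30, 2073: 31 days (March has 31).
Apr 30, 2073 → May 30, 2073: 30 days (April has 30).
May 30, 2073 → Jun 30, 2073: 31 days (May has 31).
Jun 30, 2073 → Jul 30, 2073: 30 days (June has 30).
Jul 30, 2073 → Aug 30, 2073: 31 days (July has 31).
Aug 30, 2073 → Sep 30, 2073: 31 days (August has 31).
Sep 30, 2073 → Oct 30, 2073: 30 days (September has 30).
Oct 30, 2073 → Nov 30, 2073: 31 days (October has 31).
Nov 30, 2073 → Dec 11, 2073: 11 days.
Total: 1352 days.

1352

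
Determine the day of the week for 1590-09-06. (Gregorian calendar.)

Doomsday rule: the anchor day for the 1500s is Wednesday. For year 90: 90÷12 = 7 r 6, and 6÷4 = 1, so 7+6+1 = 14.
Wednesday + 14 ≡ Wednesday — that's 1590's doomsday.
In September the doomsday date is Sep 5.
Sep 6 is 1 day after Sep 5; 1 mod 7 = 1, so Wednesday + 1 = Thursday.

Thursday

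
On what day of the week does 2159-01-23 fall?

Tuesday

Doomsday rule: the anchor day for the 2100s is Sunday. For year 59: 59÷12 = 4 r 11, and 11÷4 = 2, so 4+11+2 = 17.
Sunday + 17 ≡ Wednesday — that's 2159's doomsday.
In January the doomsday date is Jan 3 (2159 is not a leap year).
Jan 23 is 20 days after Jan 3; 20 mod 7 = 6, so Wednesday + 6 = Tuesday.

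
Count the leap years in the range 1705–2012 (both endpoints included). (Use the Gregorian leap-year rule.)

75

Multiples of 4 in [1705,2012]: 77.
Of those, multiples of 100: 3 (not leap unless ÷400).
Multiples of 400: 1.
Leap years = 77 − 3 + 1 = 75.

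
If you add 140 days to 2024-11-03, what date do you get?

Nov has 30 days: +28 → Dec 1, 2024 (112 left).
Dec has 31 days: +31 → Jan 1, 2025 (81 left).
Jan has 31 days: +31 → Feb 1, 2025 (50 left).
Feb has 28 days: +28 → Mar 1, 2025 (22 left).
+22 → Mar 23, 2025.

March 23, 2025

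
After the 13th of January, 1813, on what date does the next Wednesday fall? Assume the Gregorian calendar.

January 20, 1813

Jan 13, 1813 is a Wednesday.
From Wednesday to the next Wednesday is 7 days.
Jan 13, 1813 + 7 = Jan 20, 1813.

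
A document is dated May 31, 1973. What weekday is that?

Doomsday rule: the anchor day for the 1900s is Wednesday. For year 73: 73÷12 = 6 r 1, and 1÷4 = 0, so 6+1+0 = 7.
Wednesday + 7 ≡ Wednesday — that's 1973's doomsday.
In May the doomsday date is May 9.
May 31 is 22 days after May 9; 22 mod 7 = 1, so Wednesday + 1 = Thursday.

Thursday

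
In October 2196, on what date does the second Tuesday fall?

October 11, 2196

October 1, 2196 is a Saturday.
The first Tuesday is therefore October 4 (3 days later).
The second Tuesday is 4 + 1×7 = October 11.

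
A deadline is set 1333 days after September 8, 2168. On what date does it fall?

May 3, 2172

+365 (one year) → Sep 8, 2169 (968 left).
+365 (one year) → Sep 8, 2170 (603 left).
+365 (one year) → Sep 8, 2171 (238 left).
Sep has 30 days: +23 → Oct 1, 2171 (215 left).
Oct has 31 days: +31 → Nov 1, 2171 (184 left).
Nov has 30 days: +30 → Dec 1, 2171 (154 left).
Dec has 31 days: +31 → Jan 1, 2172 (123 left).
Jan has 31 days: +31 → Feb 1, 2172 (92 left).
Feb has 29 days: +29 → Mar 1, 2172 (63 left).
Mar has 31 days: +31 → Apr 1, 2172 (32 left).
Apr has 30 days: +30 → May 1, 2172 (2 left).
+2 → May 3, 2172.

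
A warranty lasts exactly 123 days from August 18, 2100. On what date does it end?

December 19, 2100

Aug has 31 days: +14 → Sep 1, 2100 (109 left).
Sep has 30 days: +30 → Oct 1, 2100 (79 left).
Oct has 31 days: +31 → Nov 1, 2100 (48 left).
Nov has 30 days: +30 → Dec 1, 2100 (18 left).
+18 → Dec 19, 2100.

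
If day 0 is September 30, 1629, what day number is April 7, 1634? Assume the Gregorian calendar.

1650

Sep 30, 1629 → Sep 30, 1630: 365 days.
Sep 30, 1630 → Sep 30, 1631: 365 days.
Sep 30, 1631 → Sep 30, 1632: 366 days (Feb 29, 1632 is in that span).
Sep 30, 1632 → Sep 30, 1633: 365 days.
Sep 30, 1633 → Oct 30, 1633: 30 days (September has 30).
Oct 30, 1633 → Nov 30, 1633: 31 days (October has 31).
Nov 30, 1633 → Dec 30, 1633: 30 days (November has 30).
Dec 30, 1633 → Jan 30, 1634: 31 days (December has 31).
Jan 30, 1634 → Feb 28, 1634: 29 days (January has 31).
Feb 28, 1634 → Mar 28, 1634: 28 days (February has 28).
Mar 28, 1634 → Apr 7, 1634: 10 days.
Total: 1650 days.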